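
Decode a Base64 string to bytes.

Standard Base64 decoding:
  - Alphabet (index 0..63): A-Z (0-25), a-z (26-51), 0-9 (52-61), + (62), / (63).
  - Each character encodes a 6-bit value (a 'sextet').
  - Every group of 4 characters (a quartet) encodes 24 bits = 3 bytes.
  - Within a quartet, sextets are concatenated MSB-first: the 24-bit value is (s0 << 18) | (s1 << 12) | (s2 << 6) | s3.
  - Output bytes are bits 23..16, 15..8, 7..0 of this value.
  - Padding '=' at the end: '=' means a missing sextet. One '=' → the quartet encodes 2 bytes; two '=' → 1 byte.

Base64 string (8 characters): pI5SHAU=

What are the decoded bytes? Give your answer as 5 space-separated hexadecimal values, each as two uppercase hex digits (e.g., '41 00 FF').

After char 0 ('p'=41): chars_in_quartet=1 acc=0x29 bytes_emitted=0
After char 1 ('I'=8): chars_in_quartet=2 acc=0xA48 bytes_emitted=0
After char 2 ('5'=57): chars_in_quartet=3 acc=0x29239 bytes_emitted=0
After char 3 ('S'=18): chars_in_quartet=4 acc=0xA48E52 -> emit A4 8E 52, reset; bytes_emitted=3
After char 4 ('H'=7): chars_in_quartet=1 acc=0x7 bytes_emitted=3
After char 5 ('A'=0): chars_in_quartet=2 acc=0x1C0 bytes_emitted=3
After char 6 ('U'=20): chars_in_quartet=3 acc=0x7014 bytes_emitted=3
Padding '=': partial quartet acc=0x7014 -> emit 1C 05; bytes_emitted=5

Answer: A4 8E 52 1C 05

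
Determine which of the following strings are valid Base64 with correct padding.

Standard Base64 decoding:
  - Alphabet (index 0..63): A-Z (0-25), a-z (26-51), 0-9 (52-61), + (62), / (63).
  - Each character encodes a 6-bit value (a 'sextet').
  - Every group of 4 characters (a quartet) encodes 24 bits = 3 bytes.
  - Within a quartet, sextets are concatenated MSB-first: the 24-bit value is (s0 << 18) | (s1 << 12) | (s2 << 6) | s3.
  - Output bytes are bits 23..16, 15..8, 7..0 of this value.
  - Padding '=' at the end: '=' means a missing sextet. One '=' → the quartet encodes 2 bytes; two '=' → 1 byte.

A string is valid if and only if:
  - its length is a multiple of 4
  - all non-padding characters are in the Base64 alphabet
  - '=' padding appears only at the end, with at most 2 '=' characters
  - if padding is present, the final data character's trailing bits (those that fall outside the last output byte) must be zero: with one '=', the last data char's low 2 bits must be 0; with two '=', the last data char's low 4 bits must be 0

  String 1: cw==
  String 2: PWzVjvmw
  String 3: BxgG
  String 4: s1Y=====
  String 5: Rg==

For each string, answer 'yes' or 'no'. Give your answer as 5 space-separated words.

Answer: yes yes yes no yes

Derivation:
String 1: 'cw==' → valid
String 2: 'PWzVjvmw' → valid
String 3: 'BxgG' → valid
String 4: 's1Y=====' → invalid (5 pad chars (max 2))
String 5: 'Rg==' → valid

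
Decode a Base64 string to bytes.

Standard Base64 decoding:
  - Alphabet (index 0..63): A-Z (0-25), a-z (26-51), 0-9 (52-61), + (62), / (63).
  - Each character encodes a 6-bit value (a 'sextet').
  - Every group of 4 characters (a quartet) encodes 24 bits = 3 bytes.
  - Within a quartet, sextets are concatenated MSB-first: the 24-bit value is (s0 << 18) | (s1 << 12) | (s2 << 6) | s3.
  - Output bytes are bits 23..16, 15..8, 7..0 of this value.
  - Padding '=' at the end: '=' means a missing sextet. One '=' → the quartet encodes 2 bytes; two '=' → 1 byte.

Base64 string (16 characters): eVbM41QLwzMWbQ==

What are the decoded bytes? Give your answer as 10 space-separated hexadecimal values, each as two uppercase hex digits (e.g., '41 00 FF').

After char 0 ('e'=30): chars_in_quartet=1 acc=0x1E bytes_emitted=0
After char 1 ('V'=21): chars_in_quartet=2 acc=0x795 bytes_emitted=0
After char 2 ('b'=27): chars_in_quartet=3 acc=0x1E55B bytes_emitted=0
After char 3 ('M'=12): chars_in_quartet=4 acc=0x7956CC -> emit 79 56 CC, reset; bytes_emitted=3
After char 4 ('4'=56): chars_in_quartet=1 acc=0x38 bytes_emitted=3
After char 5 ('1'=53): chars_in_quartet=2 acc=0xE35 bytes_emitted=3
After char 6 ('Q'=16): chars_in_quartet=3 acc=0x38D50 bytes_emitted=3
After char 7 ('L'=11): chars_in_quartet=4 acc=0xE3540B -> emit E3 54 0B, reset; bytes_emitted=6
After char 8 ('w'=48): chars_in_quartet=1 acc=0x30 bytes_emitted=6
After char 9 ('z'=51): chars_in_quartet=2 acc=0xC33 bytes_emitted=6
After char 10 ('M'=12): chars_in_quartet=3 acc=0x30CCC bytes_emitted=6
After char 11 ('W'=22): chars_in_quartet=4 acc=0xC33316 -> emit C3 33 16, reset; bytes_emitted=9
After char 12 ('b'=27): chars_in_quartet=1 acc=0x1B bytes_emitted=9
After char 13 ('Q'=16): chars_in_quartet=2 acc=0x6D0 bytes_emitted=9
Padding '==': partial quartet acc=0x6D0 -> emit 6D; bytes_emitted=10

Answer: 79 56 CC E3 54 0B C3 33 16 6D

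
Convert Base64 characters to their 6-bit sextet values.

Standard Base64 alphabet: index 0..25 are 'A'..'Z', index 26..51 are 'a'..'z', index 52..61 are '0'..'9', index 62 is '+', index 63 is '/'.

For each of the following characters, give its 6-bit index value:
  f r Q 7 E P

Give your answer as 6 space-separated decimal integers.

Answer: 31 43 16 59 4 15

Derivation:
'f': a..z range, 26 + ord('f') − ord('a') = 31
'r': a..z range, 26 + ord('r') − ord('a') = 43
'Q': A..Z range, ord('Q') − ord('A') = 16
'7': 0..9 range, 52 + ord('7') − ord('0') = 59
'E': A..Z range, ord('E') − ord('A') = 4
'P': A..Z range, ord('P') − ord('A') = 15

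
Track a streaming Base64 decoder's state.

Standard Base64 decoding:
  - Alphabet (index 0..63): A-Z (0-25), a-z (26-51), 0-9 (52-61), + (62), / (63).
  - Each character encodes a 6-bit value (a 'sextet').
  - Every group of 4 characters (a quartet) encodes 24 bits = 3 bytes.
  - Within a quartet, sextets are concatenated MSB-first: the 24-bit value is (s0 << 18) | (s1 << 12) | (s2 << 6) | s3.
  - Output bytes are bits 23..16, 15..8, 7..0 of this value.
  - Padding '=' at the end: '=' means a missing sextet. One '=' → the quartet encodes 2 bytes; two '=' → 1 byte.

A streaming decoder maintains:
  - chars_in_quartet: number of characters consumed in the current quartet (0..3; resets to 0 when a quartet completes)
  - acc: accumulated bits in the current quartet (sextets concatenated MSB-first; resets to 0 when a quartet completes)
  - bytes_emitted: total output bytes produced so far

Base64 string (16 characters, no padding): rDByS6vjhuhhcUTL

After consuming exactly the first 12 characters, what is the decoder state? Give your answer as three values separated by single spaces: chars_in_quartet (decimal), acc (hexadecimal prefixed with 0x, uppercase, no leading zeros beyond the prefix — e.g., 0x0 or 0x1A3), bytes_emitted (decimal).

Answer: 0 0x0 9

Derivation:
After char 0 ('r'=43): chars_in_quartet=1 acc=0x2B bytes_emitted=0
After char 1 ('D'=3): chars_in_quartet=2 acc=0xAC3 bytes_emitted=0
After char 2 ('B'=1): chars_in_quartet=3 acc=0x2B0C1 bytes_emitted=0
After char 3 ('y'=50): chars_in_quartet=4 acc=0xAC3072 -> emit AC 30 72, reset; bytes_emitted=3
After char 4 ('S'=18): chars_in_quartet=1 acc=0x12 bytes_emitted=3
After char 5 ('6'=58): chars_in_quartet=2 acc=0x4BA bytes_emitted=3
After char 6 ('v'=47): chars_in_quartet=3 acc=0x12EAF bytes_emitted=3
After char 7 ('j'=35): chars_in_quartet=4 acc=0x4BABE3 -> emit 4B AB E3, reset; bytes_emitted=6
After char 8 ('h'=33): chars_in_quartet=1 acc=0x21 bytes_emitted=6
After char 9 ('u'=46): chars_in_quartet=2 acc=0x86E bytes_emitted=6
After char 10 ('h'=33): chars_in_quartet=3 acc=0x21BA1 bytes_emitted=6
After char 11 ('h'=33): chars_in_quartet=4 acc=0x86E861 -> emit 86 E8 61, reset; bytes_emitted=9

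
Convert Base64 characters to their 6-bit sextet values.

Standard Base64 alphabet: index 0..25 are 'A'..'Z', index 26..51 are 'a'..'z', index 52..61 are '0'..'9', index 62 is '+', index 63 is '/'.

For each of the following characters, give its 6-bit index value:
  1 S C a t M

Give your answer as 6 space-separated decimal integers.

Answer: 53 18 2 26 45 12

Derivation:
'1': 0..9 range, 52 + ord('1') − ord('0') = 53
'S': A..Z range, ord('S') − ord('A') = 18
'C': A..Z range, ord('C') − ord('A') = 2
'a': a..z range, 26 + ord('a') − ord('a') = 26
't': a..z range, 26 + ord('t') − ord('a') = 45
'M': A..Z range, ord('M') − ord('A') = 12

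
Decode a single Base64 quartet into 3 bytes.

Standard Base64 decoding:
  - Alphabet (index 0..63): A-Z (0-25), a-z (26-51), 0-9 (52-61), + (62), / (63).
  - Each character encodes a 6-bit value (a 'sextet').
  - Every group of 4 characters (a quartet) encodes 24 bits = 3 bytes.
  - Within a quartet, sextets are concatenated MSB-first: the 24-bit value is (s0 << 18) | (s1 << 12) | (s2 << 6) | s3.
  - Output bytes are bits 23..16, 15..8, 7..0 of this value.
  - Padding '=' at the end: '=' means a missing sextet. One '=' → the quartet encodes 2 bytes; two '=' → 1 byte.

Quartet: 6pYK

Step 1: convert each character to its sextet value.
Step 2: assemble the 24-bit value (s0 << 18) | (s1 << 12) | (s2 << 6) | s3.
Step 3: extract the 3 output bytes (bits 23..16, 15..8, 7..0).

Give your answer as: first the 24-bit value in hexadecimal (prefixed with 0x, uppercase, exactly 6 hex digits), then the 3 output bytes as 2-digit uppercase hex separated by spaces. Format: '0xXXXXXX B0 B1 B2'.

Answer: 0xEA960A EA 96 0A

Derivation:
Sextets: 6=58, p=41, Y=24, K=10
24-bit: (58<<18) | (41<<12) | (24<<6) | 10
      = 0xE80000 | 0x029000 | 0x000600 | 0x00000A
      = 0xEA960A
Bytes: (v>>16)&0xFF=EA, (v>>8)&0xFF=96, v&0xFF=0A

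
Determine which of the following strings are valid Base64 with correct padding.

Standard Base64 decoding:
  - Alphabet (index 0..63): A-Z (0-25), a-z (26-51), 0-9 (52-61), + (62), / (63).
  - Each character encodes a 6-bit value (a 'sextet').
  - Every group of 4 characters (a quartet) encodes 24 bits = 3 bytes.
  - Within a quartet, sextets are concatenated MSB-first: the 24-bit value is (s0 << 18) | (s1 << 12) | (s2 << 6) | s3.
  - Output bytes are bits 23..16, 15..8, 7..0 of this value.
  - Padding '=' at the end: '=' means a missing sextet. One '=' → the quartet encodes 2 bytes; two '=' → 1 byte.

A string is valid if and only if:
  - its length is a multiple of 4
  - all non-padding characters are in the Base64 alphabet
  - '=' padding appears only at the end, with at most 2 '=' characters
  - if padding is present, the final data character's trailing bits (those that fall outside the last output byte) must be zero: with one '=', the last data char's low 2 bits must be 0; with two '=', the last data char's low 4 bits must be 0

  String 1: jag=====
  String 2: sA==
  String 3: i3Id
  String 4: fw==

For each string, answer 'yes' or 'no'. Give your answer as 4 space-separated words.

String 1: 'jag=====' → invalid (5 pad chars (max 2))
String 2: 'sA==' → valid
String 3: 'i3Id' → valid
String 4: 'fw==' → valid

Answer: no yes yes yes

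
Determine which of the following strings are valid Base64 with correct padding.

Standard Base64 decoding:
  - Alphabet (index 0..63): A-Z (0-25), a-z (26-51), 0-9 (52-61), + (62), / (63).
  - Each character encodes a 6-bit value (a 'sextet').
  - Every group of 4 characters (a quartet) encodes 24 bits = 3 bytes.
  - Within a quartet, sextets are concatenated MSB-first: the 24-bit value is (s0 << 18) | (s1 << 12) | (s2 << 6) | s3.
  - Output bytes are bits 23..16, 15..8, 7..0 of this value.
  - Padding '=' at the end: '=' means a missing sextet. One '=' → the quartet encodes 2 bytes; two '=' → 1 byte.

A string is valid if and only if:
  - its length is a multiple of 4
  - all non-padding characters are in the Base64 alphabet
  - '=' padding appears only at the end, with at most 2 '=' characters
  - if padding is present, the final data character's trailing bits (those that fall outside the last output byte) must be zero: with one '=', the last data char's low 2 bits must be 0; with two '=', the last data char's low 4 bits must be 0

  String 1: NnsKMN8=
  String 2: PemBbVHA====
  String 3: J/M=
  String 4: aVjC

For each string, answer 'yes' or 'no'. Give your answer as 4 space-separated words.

String 1: 'NnsKMN8=' → valid
String 2: 'PemBbVHA====' → invalid (4 pad chars (max 2))
String 3: 'J/M=' → valid
String 4: 'aVjC' → valid

Answer: yes no yes yes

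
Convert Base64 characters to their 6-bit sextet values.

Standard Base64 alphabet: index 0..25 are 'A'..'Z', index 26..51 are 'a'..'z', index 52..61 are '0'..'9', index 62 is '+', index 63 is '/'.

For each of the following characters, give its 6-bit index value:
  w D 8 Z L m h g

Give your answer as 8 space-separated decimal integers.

'w': a..z range, 26 + ord('w') − ord('a') = 48
'D': A..Z range, ord('D') − ord('A') = 3
'8': 0..9 range, 52 + ord('8') − ord('0') = 60
'Z': A..Z range, ord('Z') − ord('A') = 25
'L': A..Z range, ord('L') − ord('A') = 11
'm': a..z range, 26 + ord('m') − ord('a') = 38
'h': a..z range, 26 + ord('h') − ord('a') = 33
'g': a..z range, 26 + ord('g') − ord('a') = 32

Answer: 48 3 60 25 11 38 33 32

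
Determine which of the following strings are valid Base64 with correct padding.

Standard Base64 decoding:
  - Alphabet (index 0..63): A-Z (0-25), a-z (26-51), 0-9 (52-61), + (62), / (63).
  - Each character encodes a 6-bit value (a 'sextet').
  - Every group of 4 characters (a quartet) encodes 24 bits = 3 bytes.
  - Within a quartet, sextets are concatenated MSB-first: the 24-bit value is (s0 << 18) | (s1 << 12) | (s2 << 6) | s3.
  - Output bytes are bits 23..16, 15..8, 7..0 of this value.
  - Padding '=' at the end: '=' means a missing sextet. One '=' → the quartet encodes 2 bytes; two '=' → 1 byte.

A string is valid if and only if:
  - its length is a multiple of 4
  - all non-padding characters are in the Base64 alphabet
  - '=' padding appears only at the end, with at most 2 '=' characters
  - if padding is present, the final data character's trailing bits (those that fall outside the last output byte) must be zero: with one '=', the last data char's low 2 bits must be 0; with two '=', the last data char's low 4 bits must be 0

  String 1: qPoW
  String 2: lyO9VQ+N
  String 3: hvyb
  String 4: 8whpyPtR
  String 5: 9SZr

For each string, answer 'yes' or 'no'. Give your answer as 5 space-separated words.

String 1: 'qPoW' → valid
String 2: 'lyO9VQ+N' → valid
String 3: 'hvyb' → valid
String 4: '8whpyPtR' → valid
String 5: '9SZr' → valid

Answer: yes yes yes yes yes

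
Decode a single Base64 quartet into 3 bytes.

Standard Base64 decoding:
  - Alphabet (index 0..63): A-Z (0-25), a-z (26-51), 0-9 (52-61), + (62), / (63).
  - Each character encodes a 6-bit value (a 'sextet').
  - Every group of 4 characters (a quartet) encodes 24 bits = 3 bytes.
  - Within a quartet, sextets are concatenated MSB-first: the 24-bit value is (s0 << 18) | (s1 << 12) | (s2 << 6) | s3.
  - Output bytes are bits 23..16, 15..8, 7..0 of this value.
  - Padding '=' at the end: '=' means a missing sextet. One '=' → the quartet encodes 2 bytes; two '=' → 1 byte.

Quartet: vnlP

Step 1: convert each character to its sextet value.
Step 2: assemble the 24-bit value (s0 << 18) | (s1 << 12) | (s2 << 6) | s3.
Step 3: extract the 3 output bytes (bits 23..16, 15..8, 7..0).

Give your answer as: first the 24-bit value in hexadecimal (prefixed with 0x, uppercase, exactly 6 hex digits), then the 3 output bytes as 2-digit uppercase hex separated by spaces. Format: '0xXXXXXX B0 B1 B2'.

Answer: 0xBE794F BE 79 4F

Derivation:
Sextets: v=47, n=39, l=37, P=15
24-bit: (47<<18) | (39<<12) | (37<<6) | 15
      = 0xBC0000 | 0x027000 | 0x000940 | 0x00000F
      = 0xBE794F
Bytes: (v>>16)&0xFF=BE, (v>>8)&0xFF=79, v&0xFF=4F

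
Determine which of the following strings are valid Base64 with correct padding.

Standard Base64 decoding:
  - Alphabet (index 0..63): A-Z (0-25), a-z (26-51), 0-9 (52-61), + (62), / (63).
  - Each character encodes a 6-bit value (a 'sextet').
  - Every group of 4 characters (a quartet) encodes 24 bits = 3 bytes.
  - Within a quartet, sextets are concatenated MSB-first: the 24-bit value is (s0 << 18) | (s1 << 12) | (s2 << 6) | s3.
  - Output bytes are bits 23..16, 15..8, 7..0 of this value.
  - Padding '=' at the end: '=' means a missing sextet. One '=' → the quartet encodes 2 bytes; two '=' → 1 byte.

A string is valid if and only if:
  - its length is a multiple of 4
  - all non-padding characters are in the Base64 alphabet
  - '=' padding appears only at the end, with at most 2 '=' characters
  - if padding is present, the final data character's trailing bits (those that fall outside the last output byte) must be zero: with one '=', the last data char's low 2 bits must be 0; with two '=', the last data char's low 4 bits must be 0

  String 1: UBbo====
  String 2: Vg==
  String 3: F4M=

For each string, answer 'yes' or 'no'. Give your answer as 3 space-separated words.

Answer: no yes yes

Derivation:
String 1: 'UBbo====' → invalid (4 pad chars (max 2))
String 2: 'Vg==' → valid
String 3: 'F4M=' → valid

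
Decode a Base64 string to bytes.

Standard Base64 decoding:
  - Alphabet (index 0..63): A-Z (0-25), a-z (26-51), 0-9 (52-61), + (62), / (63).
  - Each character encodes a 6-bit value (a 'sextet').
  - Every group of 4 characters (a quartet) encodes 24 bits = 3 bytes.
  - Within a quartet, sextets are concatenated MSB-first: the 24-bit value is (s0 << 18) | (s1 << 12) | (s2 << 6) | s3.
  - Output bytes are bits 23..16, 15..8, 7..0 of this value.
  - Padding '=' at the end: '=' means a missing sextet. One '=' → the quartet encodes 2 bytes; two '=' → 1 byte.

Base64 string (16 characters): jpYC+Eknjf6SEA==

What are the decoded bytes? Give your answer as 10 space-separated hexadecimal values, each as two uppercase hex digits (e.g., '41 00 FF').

After char 0 ('j'=35): chars_in_quartet=1 acc=0x23 bytes_emitted=0
After char 1 ('p'=41): chars_in_quartet=2 acc=0x8E9 bytes_emitted=0
After char 2 ('Y'=24): chars_in_quartet=3 acc=0x23A58 bytes_emitted=0
After char 3 ('C'=2): chars_in_quartet=4 acc=0x8E9602 -> emit 8E 96 02, reset; bytes_emitted=3
After char 4 ('+'=62): chars_in_quartet=1 acc=0x3E bytes_emitted=3
After char 5 ('E'=4): chars_in_quartet=2 acc=0xF84 bytes_emitted=3
After char 6 ('k'=36): chars_in_quartet=3 acc=0x3E124 bytes_emitted=3
After char 7 ('n'=39): chars_in_quartet=4 acc=0xF84927 -> emit F8 49 27, reset; bytes_emitted=6
After char 8 ('j'=35): chars_in_quartet=1 acc=0x23 bytes_emitted=6
After char 9 ('f'=31): chars_in_quartet=2 acc=0x8DF bytes_emitted=6
After char 10 ('6'=58): chars_in_quartet=3 acc=0x237FA bytes_emitted=6
After char 11 ('S'=18): chars_in_quartet=4 acc=0x8DFE92 -> emit 8D FE 92, reset; bytes_emitted=9
After char 12 ('E'=4): chars_in_quartet=1 acc=0x4 bytes_emitted=9
After char 13 ('A'=0): chars_in_quartet=2 acc=0x100 bytes_emitted=9
Padding '==': partial quartet acc=0x100 -> emit 10; bytes_emitted=10

Answer: 8E 96 02 F8 49 27 8D FE 92 10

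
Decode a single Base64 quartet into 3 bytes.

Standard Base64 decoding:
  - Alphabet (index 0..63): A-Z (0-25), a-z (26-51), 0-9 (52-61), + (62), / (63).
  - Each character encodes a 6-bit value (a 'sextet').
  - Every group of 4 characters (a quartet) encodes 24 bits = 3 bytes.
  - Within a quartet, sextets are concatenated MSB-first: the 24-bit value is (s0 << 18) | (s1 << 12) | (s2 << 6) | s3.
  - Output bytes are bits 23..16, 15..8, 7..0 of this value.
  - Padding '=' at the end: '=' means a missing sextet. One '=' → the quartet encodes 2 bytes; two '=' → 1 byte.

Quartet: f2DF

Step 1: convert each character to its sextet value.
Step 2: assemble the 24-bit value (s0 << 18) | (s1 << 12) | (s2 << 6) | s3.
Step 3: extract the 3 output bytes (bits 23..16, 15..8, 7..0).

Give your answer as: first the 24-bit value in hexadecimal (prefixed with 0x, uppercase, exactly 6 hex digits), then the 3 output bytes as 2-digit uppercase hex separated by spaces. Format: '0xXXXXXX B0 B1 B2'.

Sextets: f=31, 2=54, D=3, F=5
24-bit: (31<<18) | (54<<12) | (3<<6) | 5
      = 0x7C0000 | 0x036000 | 0x0000C0 | 0x000005
      = 0x7F60C5
Bytes: (v>>16)&0xFF=7F, (v>>8)&0xFF=60, v&0xFF=C5

Answer: 0x7F60C5 7F 60 C5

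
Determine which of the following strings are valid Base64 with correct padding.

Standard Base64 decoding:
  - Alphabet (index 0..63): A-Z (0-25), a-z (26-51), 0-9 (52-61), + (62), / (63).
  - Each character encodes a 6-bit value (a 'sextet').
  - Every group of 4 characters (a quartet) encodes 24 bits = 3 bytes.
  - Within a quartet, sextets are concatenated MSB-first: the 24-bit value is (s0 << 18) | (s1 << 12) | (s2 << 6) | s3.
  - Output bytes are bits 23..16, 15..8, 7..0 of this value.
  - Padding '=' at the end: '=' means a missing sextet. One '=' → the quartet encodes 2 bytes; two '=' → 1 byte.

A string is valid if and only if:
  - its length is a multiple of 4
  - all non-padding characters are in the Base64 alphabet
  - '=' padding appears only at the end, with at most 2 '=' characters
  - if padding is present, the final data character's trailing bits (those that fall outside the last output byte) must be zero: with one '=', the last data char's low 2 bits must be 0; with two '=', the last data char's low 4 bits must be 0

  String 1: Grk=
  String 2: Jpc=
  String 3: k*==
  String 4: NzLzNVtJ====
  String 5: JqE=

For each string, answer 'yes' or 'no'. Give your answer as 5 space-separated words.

Answer: yes yes no no yes

Derivation:
String 1: 'Grk=' → valid
String 2: 'Jpc=' → valid
String 3: 'k*==' → invalid (bad char(s): ['*'])
String 4: 'NzLzNVtJ====' → invalid (4 pad chars (max 2))
String 5: 'JqE=' → valid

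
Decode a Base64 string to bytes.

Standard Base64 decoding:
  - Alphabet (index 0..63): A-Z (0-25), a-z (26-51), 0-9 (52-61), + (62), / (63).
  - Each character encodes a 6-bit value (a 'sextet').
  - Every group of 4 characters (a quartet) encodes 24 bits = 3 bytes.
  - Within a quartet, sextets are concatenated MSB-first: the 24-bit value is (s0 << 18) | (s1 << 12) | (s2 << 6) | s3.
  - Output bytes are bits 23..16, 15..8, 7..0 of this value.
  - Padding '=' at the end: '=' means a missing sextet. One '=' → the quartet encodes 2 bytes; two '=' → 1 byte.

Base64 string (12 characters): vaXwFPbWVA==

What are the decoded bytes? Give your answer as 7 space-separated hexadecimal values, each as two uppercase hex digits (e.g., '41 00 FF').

Answer: BD A5 F0 14 F6 D6 54

Derivation:
After char 0 ('v'=47): chars_in_quartet=1 acc=0x2F bytes_emitted=0
After char 1 ('a'=26): chars_in_quartet=2 acc=0xBDA bytes_emitted=0
After char 2 ('X'=23): chars_in_quartet=3 acc=0x2F697 bytes_emitted=0
After char 3 ('w'=48): chars_in_quartet=4 acc=0xBDA5F0 -> emit BD A5 F0, reset; bytes_emitted=3
After char 4 ('F'=5): chars_in_quartet=1 acc=0x5 bytes_emitted=3
After char 5 ('P'=15): chars_in_quartet=2 acc=0x14F bytes_emitted=3
After char 6 ('b'=27): chars_in_quartet=3 acc=0x53DB bytes_emitted=3
After char 7 ('W'=22): chars_in_quartet=4 acc=0x14F6D6 -> emit 14 F6 D6, reset; bytes_emitted=6
After char 8 ('V'=21): chars_in_quartet=1 acc=0x15 bytes_emitted=6
After char 9 ('A'=0): chars_in_quartet=2 acc=0x540 bytes_emitted=6
Padding '==': partial quartet acc=0x540 -> emit 54; bytes_emitted=7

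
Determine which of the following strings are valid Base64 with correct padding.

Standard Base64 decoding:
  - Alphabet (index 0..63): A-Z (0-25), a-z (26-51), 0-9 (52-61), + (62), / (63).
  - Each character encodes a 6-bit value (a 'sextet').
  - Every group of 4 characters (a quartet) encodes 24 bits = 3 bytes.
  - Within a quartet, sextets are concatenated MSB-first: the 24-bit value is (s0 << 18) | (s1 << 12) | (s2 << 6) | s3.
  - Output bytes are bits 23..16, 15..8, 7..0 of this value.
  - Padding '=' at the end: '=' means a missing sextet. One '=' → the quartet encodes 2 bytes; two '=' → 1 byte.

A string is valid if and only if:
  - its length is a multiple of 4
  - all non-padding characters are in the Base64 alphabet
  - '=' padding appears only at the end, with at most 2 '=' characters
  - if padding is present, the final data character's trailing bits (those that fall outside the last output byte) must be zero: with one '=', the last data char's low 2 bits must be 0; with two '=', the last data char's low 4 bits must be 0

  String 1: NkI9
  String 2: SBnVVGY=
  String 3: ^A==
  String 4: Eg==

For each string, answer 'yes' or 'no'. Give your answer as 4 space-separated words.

String 1: 'NkI9' → valid
String 2: 'SBnVVGY=' → valid
String 3: '^A==' → invalid (bad char(s): ['^'])
String 4: 'Eg==' → valid

Answer: yes yes no yes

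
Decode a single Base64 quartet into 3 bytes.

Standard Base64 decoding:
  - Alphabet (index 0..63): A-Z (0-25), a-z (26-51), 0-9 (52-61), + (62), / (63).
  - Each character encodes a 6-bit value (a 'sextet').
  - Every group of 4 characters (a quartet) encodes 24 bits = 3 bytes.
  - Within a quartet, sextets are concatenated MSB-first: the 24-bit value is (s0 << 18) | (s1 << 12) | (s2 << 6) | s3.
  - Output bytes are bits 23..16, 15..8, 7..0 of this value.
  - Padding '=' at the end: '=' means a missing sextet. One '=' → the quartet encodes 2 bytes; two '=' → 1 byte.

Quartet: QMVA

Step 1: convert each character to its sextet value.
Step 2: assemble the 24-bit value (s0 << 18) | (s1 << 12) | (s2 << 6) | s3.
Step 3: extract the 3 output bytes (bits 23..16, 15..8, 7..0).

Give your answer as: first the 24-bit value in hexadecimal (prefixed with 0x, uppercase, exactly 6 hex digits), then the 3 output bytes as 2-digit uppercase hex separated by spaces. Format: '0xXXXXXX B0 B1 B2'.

Sextets: Q=16, M=12, V=21, A=0
24-bit: (16<<18) | (12<<12) | (21<<6) | 0
      = 0x400000 | 0x00C000 | 0x000540 | 0x000000
      = 0x40C540
Bytes: (v>>16)&0xFF=40, (v>>8)&0xFF=C5, v&0xFF=40

Answer: 0x40C540 40 C5 40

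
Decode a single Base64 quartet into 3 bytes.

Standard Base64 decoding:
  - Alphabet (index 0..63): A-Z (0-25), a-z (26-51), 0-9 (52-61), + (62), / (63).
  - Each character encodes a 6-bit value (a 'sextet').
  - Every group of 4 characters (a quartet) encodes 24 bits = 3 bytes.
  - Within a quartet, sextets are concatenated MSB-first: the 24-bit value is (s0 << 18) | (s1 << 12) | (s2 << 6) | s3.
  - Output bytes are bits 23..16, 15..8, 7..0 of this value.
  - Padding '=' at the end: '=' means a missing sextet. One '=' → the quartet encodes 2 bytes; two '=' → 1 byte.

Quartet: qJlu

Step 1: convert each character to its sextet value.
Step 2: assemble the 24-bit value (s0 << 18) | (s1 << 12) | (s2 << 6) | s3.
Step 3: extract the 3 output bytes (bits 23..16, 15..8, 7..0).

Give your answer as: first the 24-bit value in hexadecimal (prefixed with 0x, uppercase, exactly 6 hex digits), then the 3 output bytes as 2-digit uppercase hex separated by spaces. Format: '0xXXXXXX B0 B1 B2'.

Answer: 0xA8996E A8 99 6E

Derivation:
Sextets: q=42, J=9, l=37, u=46
24-bit: (42<<18) | (9<<12) | (37<<6) | 46
      = 0xA80000 | 0x009000 | 0x000940 | 0x00002E
      = 0xA8996E
Bytes: (v>>16)&0xFF=A8, (v>>8)&0xFF=99, v&0xFF=6E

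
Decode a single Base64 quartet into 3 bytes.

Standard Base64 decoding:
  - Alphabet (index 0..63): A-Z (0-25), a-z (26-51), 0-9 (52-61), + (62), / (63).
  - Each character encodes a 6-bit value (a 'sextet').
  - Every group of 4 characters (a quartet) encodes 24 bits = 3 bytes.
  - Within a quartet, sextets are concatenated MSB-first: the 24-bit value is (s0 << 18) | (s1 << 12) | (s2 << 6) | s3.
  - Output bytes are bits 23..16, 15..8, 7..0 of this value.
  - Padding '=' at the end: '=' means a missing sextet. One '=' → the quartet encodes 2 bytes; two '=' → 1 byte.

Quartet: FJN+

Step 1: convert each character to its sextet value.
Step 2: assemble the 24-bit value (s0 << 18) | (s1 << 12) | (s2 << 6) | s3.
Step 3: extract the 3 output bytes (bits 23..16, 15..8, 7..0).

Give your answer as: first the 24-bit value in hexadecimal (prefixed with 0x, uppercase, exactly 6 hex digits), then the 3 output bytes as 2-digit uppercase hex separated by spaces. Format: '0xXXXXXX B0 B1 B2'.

Answer: 0x14937E 14 93 7E

Derivation:
Sextets: F=5, J=9, N=13, +=62
24-bit: (5<<18) | (9<<12) | (13<<6) | 62
      = 0x140000 | 0x009000 | 0x000340 | 0x00003E
      = 0x14937E
Bytes: (v>>16)&0xFF=14, (v>>8)&0xFF=93, v&0xFF=7E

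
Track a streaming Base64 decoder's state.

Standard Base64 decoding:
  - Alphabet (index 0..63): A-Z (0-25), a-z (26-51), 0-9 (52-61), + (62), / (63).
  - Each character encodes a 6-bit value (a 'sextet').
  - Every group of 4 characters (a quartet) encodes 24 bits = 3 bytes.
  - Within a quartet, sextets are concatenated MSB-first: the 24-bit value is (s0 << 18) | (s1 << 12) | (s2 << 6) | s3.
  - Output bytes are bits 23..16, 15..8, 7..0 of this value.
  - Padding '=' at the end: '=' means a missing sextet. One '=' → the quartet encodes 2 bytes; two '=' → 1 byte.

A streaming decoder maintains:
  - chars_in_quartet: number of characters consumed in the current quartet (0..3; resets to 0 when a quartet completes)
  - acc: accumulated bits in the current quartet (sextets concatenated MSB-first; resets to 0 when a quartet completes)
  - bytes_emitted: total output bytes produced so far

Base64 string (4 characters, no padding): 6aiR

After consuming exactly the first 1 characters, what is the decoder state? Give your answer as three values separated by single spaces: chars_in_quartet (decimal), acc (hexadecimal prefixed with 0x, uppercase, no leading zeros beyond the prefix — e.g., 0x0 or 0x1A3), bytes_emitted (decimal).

After char 0 ('6'=58): chars_in_quartet=1 acc=0x3A bytes_emitted=0

Answer: 1 0x3A 0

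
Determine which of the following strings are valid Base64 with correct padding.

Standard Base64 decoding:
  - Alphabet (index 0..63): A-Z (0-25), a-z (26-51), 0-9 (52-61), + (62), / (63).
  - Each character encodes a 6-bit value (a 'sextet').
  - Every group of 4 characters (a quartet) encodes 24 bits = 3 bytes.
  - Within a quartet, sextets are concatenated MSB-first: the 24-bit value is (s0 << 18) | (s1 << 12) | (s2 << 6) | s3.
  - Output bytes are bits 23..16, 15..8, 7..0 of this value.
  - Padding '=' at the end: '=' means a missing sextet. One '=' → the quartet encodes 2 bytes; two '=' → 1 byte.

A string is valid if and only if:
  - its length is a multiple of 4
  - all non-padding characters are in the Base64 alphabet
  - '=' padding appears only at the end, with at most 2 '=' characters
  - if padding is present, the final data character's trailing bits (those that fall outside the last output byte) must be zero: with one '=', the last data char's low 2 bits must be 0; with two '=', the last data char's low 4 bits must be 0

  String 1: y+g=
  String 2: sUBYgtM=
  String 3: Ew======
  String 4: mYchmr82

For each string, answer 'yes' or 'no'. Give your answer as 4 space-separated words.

Answer: yes yes no yes

Derivation:
String 1: 'y+g=' → valid
String 2: 'sUBYgtM=' → valid
String 3: 'Ew======' → invalid (6 pad chars (max 2))
String 4: 'mYchmr82' → valid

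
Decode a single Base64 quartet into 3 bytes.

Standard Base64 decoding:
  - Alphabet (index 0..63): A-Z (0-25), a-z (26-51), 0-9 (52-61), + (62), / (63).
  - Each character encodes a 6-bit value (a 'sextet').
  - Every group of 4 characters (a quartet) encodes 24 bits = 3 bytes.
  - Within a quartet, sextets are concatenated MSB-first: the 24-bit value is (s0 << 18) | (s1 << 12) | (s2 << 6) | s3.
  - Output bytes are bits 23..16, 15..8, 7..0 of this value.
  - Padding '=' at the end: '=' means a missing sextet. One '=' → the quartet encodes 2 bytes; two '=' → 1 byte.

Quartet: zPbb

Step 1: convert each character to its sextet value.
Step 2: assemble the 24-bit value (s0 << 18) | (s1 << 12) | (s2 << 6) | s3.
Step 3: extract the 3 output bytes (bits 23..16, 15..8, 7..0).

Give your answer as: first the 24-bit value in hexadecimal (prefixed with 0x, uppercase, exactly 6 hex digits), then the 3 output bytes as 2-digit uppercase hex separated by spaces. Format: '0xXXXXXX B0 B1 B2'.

Answer: 0xCCF6DB CC F6 DB

Derivation:
Sextets: z=51, P=15, b=27, b=27
24-bit: (51<<18) | (15<<12) | (27<<6) | 27
      = 0xCC0000 | 0x00F000 | 0x0006C0 | 0x00001B
      = 0xCCF6DB
Bytes: (v>>16)&0xFF=CC, (v>>8)&0xFF=F6, v&0xFF=DB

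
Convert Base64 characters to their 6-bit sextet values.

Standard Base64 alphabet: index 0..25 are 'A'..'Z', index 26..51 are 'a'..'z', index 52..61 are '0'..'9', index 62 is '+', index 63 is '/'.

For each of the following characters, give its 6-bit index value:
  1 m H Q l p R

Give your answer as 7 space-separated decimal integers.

Answer: 53 38 7 16 37 41 17

Derivation:
'1': 0..9 range, 52 + ord('1') − ord('0') = 53
'm': a..z range, 26 + ord('m') − ord('a') = 38
'H': A..Z range, ord('H') − ord('A') = 7
'Q': A..Z range, ord('Q') − ord('A') = 16
'l': a..z range, 26 + ord('l') − ord('a') = 37
'p': a..z range, 26 + ord('p') − ord('a') = 41
'R': A..Z range, ord('R') − ord('A') = 17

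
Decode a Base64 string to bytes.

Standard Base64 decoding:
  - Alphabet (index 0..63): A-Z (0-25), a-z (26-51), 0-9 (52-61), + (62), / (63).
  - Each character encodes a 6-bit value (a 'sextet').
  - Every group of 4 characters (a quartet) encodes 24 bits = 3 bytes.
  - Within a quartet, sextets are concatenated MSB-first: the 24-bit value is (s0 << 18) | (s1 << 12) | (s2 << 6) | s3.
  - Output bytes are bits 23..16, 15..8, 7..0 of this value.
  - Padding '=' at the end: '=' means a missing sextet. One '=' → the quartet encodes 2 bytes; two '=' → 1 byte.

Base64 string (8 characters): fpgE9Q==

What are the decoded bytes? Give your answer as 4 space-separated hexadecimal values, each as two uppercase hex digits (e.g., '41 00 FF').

After char 0 ('f'=31): chars_in_quartet=1 acc=0x1F bytes_emitted=0
After char 1 ('p'=41): chars_in_quartet=2 acc=0x7E9 bytes_emitted=0
After char 2 ('g'=32): chars_in_quartet=3 acc=0x1FA60 bytes_emitted=0
After char 3 ('E'=4): chars_in_quartet=4 acc=0x7E9804 -> emit 7E 98 04, reset; bytes_emitted=3
After char 4 ('9'=61): chars_in_quartet=1 acc=0x3D bytes_emitted=3
After char 5 ('Q'=16): chars_in_quartet=2 acc=0xF50 bytes_emitted=3
Padding '==': partial quartet acc=0xF50 -> emit F5; bytes_emitted=4

Answer: 7E 98 04 F5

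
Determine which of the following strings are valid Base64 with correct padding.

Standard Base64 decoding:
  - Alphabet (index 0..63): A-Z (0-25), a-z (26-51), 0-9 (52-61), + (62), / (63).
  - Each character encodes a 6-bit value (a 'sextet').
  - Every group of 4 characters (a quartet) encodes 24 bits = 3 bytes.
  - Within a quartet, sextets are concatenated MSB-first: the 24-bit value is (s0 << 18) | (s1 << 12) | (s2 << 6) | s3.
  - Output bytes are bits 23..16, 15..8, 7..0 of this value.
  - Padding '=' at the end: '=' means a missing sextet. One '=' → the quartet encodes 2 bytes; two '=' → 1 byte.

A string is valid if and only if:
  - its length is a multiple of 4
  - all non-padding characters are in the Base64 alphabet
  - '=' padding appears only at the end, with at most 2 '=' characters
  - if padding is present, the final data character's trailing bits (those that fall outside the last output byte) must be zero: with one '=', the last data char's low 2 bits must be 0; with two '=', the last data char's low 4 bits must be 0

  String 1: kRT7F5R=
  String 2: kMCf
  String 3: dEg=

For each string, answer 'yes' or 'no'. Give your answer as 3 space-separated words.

Answer: no yes yes

Derivation:
String 1: 'kRT7F5R=' → invalid (bad trailing bits)
String 2: 'kMCf' → valid
String 3: 'dEg=' → valid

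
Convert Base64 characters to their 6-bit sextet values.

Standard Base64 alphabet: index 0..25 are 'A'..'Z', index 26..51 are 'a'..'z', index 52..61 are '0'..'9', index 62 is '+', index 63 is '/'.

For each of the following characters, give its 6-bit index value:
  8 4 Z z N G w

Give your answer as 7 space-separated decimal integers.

'8': 0..9 range, 52 + ord('8') − ord('0') = 60
'4': 0..9 range, 52 + ord('4') − ord('0') = 56
'Z': A..Z range, ord('Z') − ord('A') = 25
'z': a..z range, 26 + ord('z') − ord('a') = 51
'N': A..Z range, ord('N') − ord('A') = 13
'G': A..Z range, ord('G') − ord('A') = 6
'w': a..z range, 26 + ord('w') − ord('a') = 48

Answer: 60 56 25 51 13 6 48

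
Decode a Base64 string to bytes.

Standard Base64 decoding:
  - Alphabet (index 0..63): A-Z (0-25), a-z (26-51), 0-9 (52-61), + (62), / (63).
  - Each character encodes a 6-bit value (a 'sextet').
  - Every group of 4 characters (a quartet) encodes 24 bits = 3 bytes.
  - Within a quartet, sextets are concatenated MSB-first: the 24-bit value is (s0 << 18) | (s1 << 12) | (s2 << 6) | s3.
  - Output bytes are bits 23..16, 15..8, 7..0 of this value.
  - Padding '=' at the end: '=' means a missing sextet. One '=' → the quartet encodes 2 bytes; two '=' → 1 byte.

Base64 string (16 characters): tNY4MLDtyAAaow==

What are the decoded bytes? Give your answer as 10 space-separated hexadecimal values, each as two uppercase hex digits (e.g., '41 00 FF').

After char 0 ('t'=45): chars_in_quartet=1 acc=0x2D bytes_emitted=0
After char 1 ('N'=13): chars_in_quartet=2 acc=0xB4D bytes_emitted=0
After char 2 ('Y'=24): chars_in_quartet=3 acc=0x2D358 bytes_emitted=0
After char 3 ('4'=56): chars_in_quartet=4 acc=0xB4D638 -> emit B4 D6 38, reset; bytes_emitted=3
After char 4 ('M'=12): chars_in_quartet=1 acc=0xC bytes_emitted=3
After char 5 ('L'=11): chars_in_quartet=2 acc=0x30B bytes_emitted=3
After char 6 ('D'=3): chars_in_quartet=3 acc=0xC2C3 bytes_emitted=3
After char 7 ('t'=45): chars_in_quartet=4 acc=0x30B0ED -> emit 30 B0 ED, reset; bytes_emitted=6
After char 8 ('y'=50): chars_in_quartet=1 acc=0x32 bytes_emitted=6
After char 9 ('A'=0): chars_in_quartet=2 acc=0xC80 bytes_emitted=6
After char 10 ('A'=0): chars_in_quartet=3 acc=0x32000 bytes_emitted=6
After char 11 ('a'=26): chars_in_quartet=4 acc=0xC8001A -> emit C8 00 1A, reset; bytes_emitted=9
After char 12 ('o'=40): chars_in_quartet=1 acc=0x28 bytes_emitted=9
After char 13 ('w'=48): chars_in_quartet=2 acc=0xA30 bytes_emitted=9
Padding '==': partial quartet acc=0xA30 -> emit A3; bytes_emitted=10

Answer: B4 D6 38 30 B0 ED C8 00 1A A3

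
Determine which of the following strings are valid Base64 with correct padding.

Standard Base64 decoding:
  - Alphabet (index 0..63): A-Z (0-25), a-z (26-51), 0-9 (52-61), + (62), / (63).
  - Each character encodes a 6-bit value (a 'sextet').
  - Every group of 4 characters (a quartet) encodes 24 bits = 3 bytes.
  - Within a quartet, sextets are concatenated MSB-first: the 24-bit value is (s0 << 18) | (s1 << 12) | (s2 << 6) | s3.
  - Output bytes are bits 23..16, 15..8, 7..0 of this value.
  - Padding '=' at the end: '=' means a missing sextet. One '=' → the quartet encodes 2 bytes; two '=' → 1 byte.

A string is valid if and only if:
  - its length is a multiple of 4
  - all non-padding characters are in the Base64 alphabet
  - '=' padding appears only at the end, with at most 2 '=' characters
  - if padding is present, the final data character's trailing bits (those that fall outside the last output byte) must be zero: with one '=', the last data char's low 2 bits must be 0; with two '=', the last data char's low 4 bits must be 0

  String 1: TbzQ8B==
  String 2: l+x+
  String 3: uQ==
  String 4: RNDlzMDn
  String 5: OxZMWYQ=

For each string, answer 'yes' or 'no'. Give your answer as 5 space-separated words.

String 1: 'TbzQ8B==' → invalid (bad trailing bits)
String 2: 'l+x+' → valid
String 3: 'uQ==' → valid
String 4: 'RNDlzMDn' → valid
String 5: 'OxZMWYQ=' → valid

Answer: no yes yes yes yes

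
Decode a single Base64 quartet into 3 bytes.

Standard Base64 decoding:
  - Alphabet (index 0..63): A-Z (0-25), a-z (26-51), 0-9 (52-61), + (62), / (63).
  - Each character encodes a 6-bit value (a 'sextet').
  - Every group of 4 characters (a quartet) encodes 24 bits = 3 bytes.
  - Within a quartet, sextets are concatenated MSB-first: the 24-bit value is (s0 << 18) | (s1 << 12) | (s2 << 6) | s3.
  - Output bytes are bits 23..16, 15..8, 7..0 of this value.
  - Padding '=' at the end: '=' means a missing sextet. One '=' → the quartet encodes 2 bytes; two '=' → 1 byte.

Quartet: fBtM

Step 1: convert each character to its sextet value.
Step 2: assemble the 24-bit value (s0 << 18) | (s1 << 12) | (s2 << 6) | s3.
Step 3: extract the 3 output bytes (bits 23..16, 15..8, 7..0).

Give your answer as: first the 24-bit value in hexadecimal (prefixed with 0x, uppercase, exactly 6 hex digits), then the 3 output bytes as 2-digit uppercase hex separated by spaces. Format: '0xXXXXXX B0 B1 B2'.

Answer: 0x7C1B4C 7C 1B 4C

Derivation:
Sextets: f=31, B=1, t=45, M=12
24-bit: (31<<18) | (1<<12) | (45<<6) | 12
      = 0x7C0000 | 0x001000 | 0x000B40 | 0x00000C
      = 0x7C1B4C
Bytes: (v>>16)&0xFF=7C, (v>>8)&0xFF=1B, v&0xFF=4C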